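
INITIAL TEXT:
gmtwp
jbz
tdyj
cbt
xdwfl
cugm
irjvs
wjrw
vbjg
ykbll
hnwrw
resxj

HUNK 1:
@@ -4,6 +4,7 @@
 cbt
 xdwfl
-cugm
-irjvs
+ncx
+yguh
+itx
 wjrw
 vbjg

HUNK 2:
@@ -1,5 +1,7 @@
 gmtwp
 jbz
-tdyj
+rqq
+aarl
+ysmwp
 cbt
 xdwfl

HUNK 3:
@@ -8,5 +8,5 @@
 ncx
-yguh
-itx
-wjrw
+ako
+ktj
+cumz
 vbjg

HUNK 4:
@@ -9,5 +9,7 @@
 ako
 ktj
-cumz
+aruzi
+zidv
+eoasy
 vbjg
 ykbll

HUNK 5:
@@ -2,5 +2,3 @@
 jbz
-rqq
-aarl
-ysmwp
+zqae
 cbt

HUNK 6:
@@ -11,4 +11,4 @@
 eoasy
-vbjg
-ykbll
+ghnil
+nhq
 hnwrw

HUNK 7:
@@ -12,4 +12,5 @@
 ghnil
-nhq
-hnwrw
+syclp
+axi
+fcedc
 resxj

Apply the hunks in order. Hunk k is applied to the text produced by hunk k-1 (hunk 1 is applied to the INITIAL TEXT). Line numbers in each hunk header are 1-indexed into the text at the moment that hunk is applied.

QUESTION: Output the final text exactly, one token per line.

Hunk 1: at line 4 remove [cugm,irjvs] add [ncx,yguh,itx] -> 13 lines: gmtwp jbz tdyj cbt xdwfl ncx yguh itx wjrw vbjg ykbll hnwrw resxj
Hunk 2: at line 1 remove [tdyj] add [rqq,aarl,ysmwp] -> 15 lines: gmtwp jbz rqq aarl ysmwp cbt xdwfl ncx yguh itx wjrw vbjg ykbll hnwrw resxj
Hunk 3: at line 8 remove [yguh,itx,wjrw] add [ako,ktj,cumz] -> 15 lines: gmtwp jbz rqq aarl ysmwp cbt xdwfl ncx ako ktj cumz vbjg ykbll hnwrw resxj
Hunk 4: at line 9 remove [cumz] add [aruzi,zidv,eoasy] -> 17 lines: gmtwp jbz rqq aarl ysmwp cbt xdwfl ncx ako ktj aruzi zidv eoasy vbjg ykbll hnwrw resxj
Hunk 5: at line 2 remove [rqq,aarl,ysmwp] add [zqae] -> 15 lines: gmtwp jbz zqae cbt xdwfl ncx ako ktj aruzi zidv eoasy vbjg ykbll hnwrw resxj
Hunk 6: at line 11 remove [vbjg,ykbll] add [ghnil,nhq] -> 15 lines: gmtwp jbz zqae cbt xdwfl ncx ako ktj aruzi zidv eoasy ghnil nhq hnwrw resxj
Hunk 7: at line 12 remove [nhq,hnwrw] add [syclp,axi,fcedc] -> 16 lines: gmtwp jbz zqae cbt xdwfl ncx ako ktj aruzi zidv eoasy ghnil syclp axi fcedc resxj

Answer: gmtwp
jbz
zqae
cbt
xdwfl
ncx
ako
ktj
aruzi
zidv
eoasy
ghnil
syclp
axi
fcedc
resxj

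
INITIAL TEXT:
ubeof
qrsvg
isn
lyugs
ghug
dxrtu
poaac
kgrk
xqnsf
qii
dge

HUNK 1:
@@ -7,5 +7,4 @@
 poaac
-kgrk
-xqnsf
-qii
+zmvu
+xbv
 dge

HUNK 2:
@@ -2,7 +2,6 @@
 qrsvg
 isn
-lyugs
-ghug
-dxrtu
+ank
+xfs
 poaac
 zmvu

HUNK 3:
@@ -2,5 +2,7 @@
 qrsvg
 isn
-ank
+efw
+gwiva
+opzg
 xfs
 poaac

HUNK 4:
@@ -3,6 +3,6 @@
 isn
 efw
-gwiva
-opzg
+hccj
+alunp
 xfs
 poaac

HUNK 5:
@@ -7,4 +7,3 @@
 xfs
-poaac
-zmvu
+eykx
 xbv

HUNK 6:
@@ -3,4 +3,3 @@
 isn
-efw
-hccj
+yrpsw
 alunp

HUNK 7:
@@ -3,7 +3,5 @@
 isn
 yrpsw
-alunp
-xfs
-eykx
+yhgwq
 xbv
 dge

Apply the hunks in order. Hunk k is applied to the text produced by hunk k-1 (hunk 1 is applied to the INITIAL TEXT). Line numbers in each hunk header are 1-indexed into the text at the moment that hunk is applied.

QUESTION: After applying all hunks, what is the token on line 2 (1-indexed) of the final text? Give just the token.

Hunk 1: at line 7 remove [kgrk,xqnsf,qii] add [zmvu,xbv] -> 10 lines: ubeof qrsvg isn lyugs ghug dxrtu poaac zmvu xbv dge
Hunk 2: at line 2 remove [lyugs,ghug,dxrtu] add [ank,xfs] -> 9 lines: ubeof qrsvg isn ank xfs poaac zmvu xbv dge
Hunk 3: at line 2 remove [ank] add [efw,gwiva,opzg] -> 11 lines: ubeof qrsvg isn efw gwiva opzg xfs poaac zmvu xbv dge
Hunk 4: at line 3 remove [gwiva,opzg] add [hccj,alunp] -> 11 lines: ubeof qrsvg isn efw hccj alunp xfs poaac zmvu xbv dge
Hunk 5: at line 7 remove [poaac,zmvu] add [eykx] -> 10 lines: ubeof qrsvg isn efw hccj alunp xfs eykx xbv dge
Hunk 6: at line 3 remove [efw,hccj] add [yrpsw] -> 9 lines: ubeof qrsvg isn yrpsw alunp xfs eykx xbv dge
Hunk 7: at line 3 remove [alunp,xfs,eykx] add [yhgwq] -> 7 lines: ubeof qrsvg isn yrpsw yhgwq xbv dge
Final line 2: qrsvg

Answer: qrsvg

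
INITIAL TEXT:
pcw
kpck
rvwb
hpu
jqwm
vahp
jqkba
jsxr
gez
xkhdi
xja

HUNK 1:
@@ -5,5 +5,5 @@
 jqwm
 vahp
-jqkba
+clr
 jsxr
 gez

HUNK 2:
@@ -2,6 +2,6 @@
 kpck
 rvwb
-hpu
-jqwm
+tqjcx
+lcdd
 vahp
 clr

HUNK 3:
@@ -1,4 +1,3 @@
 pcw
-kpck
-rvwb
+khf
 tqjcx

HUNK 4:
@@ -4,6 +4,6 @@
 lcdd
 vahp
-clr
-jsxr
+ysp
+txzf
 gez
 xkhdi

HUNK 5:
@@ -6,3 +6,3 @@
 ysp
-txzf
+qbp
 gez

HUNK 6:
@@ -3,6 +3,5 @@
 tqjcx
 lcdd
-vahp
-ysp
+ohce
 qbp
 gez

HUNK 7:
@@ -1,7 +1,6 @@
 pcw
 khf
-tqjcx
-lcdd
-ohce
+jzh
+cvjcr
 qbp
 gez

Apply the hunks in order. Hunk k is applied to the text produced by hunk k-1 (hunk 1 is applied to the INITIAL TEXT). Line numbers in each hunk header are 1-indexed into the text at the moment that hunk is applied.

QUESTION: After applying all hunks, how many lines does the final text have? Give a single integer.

Answer: 8

Derivation:
Hunk 1: at line 5 remove [jqkba] add [clr] -> 11 lines: pcw kpck rvwb hpu jqwm vahp clr jsxr gez xkhdi xja
Hunk 2: at line 2 remove [hpu,jqwm] add [tqjcx,lcdd] -> 11 lines: pcw kpck rvwb tqjcx lcdd vahp clr jsxr gez xkhdi xja
Hunk 3: at line 1 remove [kpck,rvwb] add [khf] -> 10 lines: pcw khf tqjcx lcdd vahp clr jsxr gez xkhdi xja
Hunk 4: at line 4 remove [clr,jsxr] add [ysp,txzf] -> 10 lines: pcw khf tqjcx lcdd vahp ysp txzf gez xkhdi xja
Hunk 5: at line 6 remove [txzf] add [qbp] -> 10 lines: pcw khf tqjcx lcdd vahp ysp qbp gez xkhdi xja
Hunk 6: at line 3 remove [vahp,ysp] add [ohce] -> 9 lines: pcw khf tqjcx lcdd ohce qbp gez xkhdi xja
Hunk 7: at line 1 remove [tqjcx,lcdd,ohce] add [jzh,cvjcr] -> 8 lines: pcw khf jzh cvjcr qbp gez xkhdi xja
Final line count: 8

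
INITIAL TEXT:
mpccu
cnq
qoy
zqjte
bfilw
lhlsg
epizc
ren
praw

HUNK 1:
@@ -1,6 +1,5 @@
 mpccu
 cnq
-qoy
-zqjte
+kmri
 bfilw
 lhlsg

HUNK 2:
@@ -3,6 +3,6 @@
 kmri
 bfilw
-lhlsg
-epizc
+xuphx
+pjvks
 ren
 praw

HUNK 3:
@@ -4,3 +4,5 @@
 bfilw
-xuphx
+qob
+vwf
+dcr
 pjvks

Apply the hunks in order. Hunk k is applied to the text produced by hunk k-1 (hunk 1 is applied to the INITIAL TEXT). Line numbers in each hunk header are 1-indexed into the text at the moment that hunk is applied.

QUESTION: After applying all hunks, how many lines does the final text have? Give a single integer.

Answer: 10

Derivation:
Hunk 1: at line 1 remove [qoy,zqjte] add [kmri] -> 8 lines: mpccu cnq kmri bfilw lhlsg epizc ren praw
Hunk 2: at line 3 remove [lhlsg,epizc] add [xuphx,pjvks] -> 8 lines: mpccu cnq kmri bfilw xuphx pjvks ren praw
Hunk 3: at line 4 remove [xuphx] add [qob,vwf,dcr] -> 10 lines: mpccu cnq kmri bfilw qob vwf dcr pjvks ren praw
Final line count: 10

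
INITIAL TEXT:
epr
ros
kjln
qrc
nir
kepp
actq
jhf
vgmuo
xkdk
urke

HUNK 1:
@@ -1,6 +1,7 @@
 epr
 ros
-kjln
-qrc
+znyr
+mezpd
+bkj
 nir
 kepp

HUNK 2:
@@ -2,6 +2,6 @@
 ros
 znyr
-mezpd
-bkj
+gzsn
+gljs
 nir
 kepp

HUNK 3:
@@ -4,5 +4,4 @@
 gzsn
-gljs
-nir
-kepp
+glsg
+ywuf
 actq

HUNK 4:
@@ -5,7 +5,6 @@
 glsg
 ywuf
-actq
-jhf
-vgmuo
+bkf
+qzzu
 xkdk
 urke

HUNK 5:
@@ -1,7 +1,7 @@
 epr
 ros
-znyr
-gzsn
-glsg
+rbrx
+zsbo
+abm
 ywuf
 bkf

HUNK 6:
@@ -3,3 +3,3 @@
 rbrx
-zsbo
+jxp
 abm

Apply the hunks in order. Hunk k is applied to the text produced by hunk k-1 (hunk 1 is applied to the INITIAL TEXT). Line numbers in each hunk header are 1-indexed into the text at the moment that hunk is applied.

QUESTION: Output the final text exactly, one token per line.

Answer: epr
ros
rbrx
jxp
abm
ywuf
bkf
qzzu
xkdk
urke

Derivation:
Hunk 1: at line 1 remove [kjln,qrc] add [znyr,mezpd,bkj] -> 12 lines: epr ros znyr mezpd bkj nir kepp actq jhf vgmuo xkdk urke
Hunk 2: at line 2 remove [mezpd,bkj] add [gzsn,gljs] -> 12 lines: epr ros znyr gzsn gljs nir kepp actq jhf vgmuo xkdk urke
Hunk 3: at line 4 remove [gljs,nir,kepp] add [glsg,ywuf] -> 11 lines: epr ros znyr gzsn glsg ywuf actq jhf vgmuo xkdk urke
Hunk 4: at line 5 remove [actq,jhf,vgmuo] add [bkf,qzzu] -> 10 lines: epr ros znyr gzsn glsg ywuf bkf qzzu xkdk urke
Hunk 5: at line 1 remove [znyr,gzsn,glsg] add [rbrx,zsbo,abm] -> 10 lines: epr ros rbrx zsbo abm ywuf bkf qzzu xkdk urke
Hunk 6: at line 3 remove [zsbo] add [jxp] -> 10 lines: epr ros rbrx jxp abm ywuf bkf qzzu xkdk urke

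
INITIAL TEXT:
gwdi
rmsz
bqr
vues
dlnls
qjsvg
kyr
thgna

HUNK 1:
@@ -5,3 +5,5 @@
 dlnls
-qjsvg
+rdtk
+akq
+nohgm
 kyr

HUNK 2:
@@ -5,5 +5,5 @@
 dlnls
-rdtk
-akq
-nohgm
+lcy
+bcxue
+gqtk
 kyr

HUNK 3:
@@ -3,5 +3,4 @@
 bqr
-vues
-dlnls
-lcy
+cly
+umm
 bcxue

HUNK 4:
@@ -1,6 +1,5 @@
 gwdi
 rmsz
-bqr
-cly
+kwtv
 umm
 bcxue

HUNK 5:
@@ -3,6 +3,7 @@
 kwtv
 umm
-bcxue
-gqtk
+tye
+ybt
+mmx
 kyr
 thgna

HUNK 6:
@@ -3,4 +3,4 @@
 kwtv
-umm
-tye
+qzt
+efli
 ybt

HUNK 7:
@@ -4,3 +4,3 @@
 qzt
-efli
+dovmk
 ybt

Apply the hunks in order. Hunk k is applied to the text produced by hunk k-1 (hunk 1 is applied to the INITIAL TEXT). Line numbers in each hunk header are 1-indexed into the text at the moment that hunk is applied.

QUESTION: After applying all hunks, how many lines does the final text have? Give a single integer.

Answer: 9

Derivation:
Hunk 1: at line 5 remove [qjsvg] add [rdtk,akq,nohgm] -> 10 lines: gwdi rmsz bqr vues dlnls rdtk akq nohgm kyr thgna
Hunk 2: at line 5 remove [rdtk,akq,nohgm] add [lcy,bcxue,gqtk] -> 10 lines: gwdi rmsz bqr vues dlnls lcy bcxue gqtk kyr thgna
Hunk 3: at line 3 remove [vues,dlnls,lcy] add [cly,umm] -> 9 lines: gwdi rmsz bqr cly umm bcxue gqtk kyr thgna
Hunk 4: at line 1 remove [bqr,cly] add [kwtv] -> 8 lines: gwdi rmsz kwtv umm bcxue gqtk kyr thgna
Hunk 5: at line 3 remove [bcxue,gqtk] add [tye,ybt,mmx] -> 9 lines: gwdi rmsz kwtv umm tye ybt mmx kyr thgna
Hunk 6: at line 3 remove [umm,tye] add [qzt,efli] -> 9 lines: gwdi rmsz kwtv qzt efli ybt mmx kyr thgna
Hunk 7: at line 4 remove [efli] add [dovmk] -> 9 lines: gwdi rmsz kwtv qzt dovmk ybt mmx kyr thgna
Final line count: 9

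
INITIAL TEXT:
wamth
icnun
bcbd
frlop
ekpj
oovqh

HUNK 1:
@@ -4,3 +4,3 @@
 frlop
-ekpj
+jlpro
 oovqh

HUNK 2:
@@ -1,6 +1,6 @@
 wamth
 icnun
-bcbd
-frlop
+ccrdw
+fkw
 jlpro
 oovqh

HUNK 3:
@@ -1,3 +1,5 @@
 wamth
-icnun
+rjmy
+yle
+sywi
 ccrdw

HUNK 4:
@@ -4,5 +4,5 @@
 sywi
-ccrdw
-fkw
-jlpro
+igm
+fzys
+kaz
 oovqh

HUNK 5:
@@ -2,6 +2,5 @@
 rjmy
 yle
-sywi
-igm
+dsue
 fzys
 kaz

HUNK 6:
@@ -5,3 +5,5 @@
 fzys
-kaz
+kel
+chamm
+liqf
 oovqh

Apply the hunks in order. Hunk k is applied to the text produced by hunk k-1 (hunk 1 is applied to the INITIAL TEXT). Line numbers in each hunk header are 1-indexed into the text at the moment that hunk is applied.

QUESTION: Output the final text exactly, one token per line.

Hunk 1: at line 4 remove [ekpj] add [jlpro] -> 6 lines: wamth icnun bcbd frlop jlpro oovqh
Hunk 2: at line 1 remove [bcbd,frlop] add [ccrdw,fkw] -> 6 lines: wamth icnun ccrdw fkw jlpro oovqh
Hunk 3: at line 1 remove [icnun] add [rjmy,yle,sywi] -> 8 lines: wamth rjmy yle sywi ccrdw fkw jlpro oovqh
Hunk 4: at line 4 remove [ccrdw,fkw,jlpro] add [igm,fzys,kaz] -> 8 lines: wamth rjmy yle sywi igm fzys kaz oovqh
Hunk 5: at line 2 remove [sywi,igm] add [dsue] -> 7 lines: wamth rjmy yle dsue fzys kaz oovqh
Hunk 6: at line 5 remove [kaz] add [kel,chamm,liqf] -> 9 lines: wamth rjmy yle dsue fzys kel chamm liqf oovqh

Answer: wamth
rjmy
yle
dsue
fzys
kel
chamm
liqf
oovqh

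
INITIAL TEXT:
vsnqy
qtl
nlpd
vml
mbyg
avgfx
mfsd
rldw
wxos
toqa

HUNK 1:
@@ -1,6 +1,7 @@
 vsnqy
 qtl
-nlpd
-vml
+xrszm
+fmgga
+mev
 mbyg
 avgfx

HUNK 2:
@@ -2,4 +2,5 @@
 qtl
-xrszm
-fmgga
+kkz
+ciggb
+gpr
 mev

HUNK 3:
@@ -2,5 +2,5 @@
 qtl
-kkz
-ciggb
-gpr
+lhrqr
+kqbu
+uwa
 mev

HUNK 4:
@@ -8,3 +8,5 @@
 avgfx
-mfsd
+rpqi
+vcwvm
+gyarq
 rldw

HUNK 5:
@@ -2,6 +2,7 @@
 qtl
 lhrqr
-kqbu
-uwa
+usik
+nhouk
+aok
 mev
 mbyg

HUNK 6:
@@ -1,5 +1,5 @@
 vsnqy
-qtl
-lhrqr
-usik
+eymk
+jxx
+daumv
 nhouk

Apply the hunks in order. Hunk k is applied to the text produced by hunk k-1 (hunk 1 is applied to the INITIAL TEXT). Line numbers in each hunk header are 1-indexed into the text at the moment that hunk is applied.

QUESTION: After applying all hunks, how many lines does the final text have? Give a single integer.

Answer: 15

Derivation:
Hunk 1: at line 1 remove [nlpd,vml] add [xrszm,fmgga,mev] -> 11 lines: vsnqy qtl xrszm fmgga mev mbyg avgfx mfsd rldw wxos toqa
Hunk 2: at line 2 remove [xrszm,fmgga] add [kkz,ciggb,gpr] -> 12 lines: vsnqy qtl kkz ciggb gpr mev mbyg avgfx mfsd rldw wxos toqa
Hunk 3: at line 2 remove [kkz,ciggb,gpr] add [lhrqr,kqbu,uwa] -> 12 lines: vsnqy qtl lhrqr kqbu uwa mev mbyg avgfx mfsd rldw wxos toqa
Hunk 4: at line 8 remove [mfsd] add [rpqi,vcwvm,gyarq] -> 14 lines: vsnqy qtl lhrqr kqbu uwa mev mbyg avgfx rpqi vcwvm gyarq rldw wxos toqa
Hunk 5: at line 2 remove [kqbu,uwa] add [usik,nhouk,aok] -> 15 lines: vsnqy qtl lhrqr usik nhouk aok mev mbyg avgfx rpqi vcwvm gyarq rldw wxos toqa
Hunk 6: at line 1 remove [qtl,lhrqr,usik] add [eymk,jxx,daumv] -> 15 lines: vsnqy eymk jxx daumv nhouk aok mev mbyg avgfx rpqi vcwvm gyarq rldw wxos toqa
Final line count: 15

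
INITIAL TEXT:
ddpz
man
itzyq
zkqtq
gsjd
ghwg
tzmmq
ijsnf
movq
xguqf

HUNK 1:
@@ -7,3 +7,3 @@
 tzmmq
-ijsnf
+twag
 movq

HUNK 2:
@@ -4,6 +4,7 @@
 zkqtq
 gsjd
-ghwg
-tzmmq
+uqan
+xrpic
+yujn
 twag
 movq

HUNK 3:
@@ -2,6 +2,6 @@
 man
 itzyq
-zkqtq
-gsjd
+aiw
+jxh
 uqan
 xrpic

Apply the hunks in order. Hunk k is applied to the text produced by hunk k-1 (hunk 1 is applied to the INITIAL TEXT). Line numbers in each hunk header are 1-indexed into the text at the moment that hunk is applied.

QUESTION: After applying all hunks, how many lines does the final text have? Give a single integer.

Answer: 11

Derivation:
Hunk 1: at line 7 remove [ijsnf] add [twag] -> 10 lines: ddpz man itzyq zkqtq gsjd ghwg tzmmq twag movq xguqf
Hunk 2: at line 4 remove [ghwg,tzmmq] add [uqan,xrpic,yujn] -> 11 lines: ddpz man itzyq zkqtq gsjd uqan xrpic yujn twag movq xguqf
Hunk 3: at line 2 remove [zkqtq,gsjd] add [aiw,jxh] -> 11 lines: ddpz man itzyq aiw jxh uqan xrpic yujn twag movq xguqf
Final line count: 11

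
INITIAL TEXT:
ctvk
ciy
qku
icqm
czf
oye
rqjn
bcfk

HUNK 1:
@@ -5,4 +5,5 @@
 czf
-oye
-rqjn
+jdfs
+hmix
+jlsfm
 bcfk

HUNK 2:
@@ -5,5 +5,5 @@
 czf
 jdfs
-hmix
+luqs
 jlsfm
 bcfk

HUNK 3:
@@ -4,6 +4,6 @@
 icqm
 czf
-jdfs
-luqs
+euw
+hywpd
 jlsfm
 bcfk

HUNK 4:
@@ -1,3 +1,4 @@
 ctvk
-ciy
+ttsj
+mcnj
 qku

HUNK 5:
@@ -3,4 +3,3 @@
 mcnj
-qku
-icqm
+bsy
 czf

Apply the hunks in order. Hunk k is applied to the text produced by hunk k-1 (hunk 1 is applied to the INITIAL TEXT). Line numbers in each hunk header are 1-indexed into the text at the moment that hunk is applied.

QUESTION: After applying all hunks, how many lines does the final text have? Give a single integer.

Answer: 9

Derivation:
Hunk 1: at line 5 remove [oye,rqjn] add [jdfs,hmix,jlsfm] -> 9 lines: ctvk ciy qku icqm czf jdfs hmix jlsfm bcfk
Hunk 2: at line 5 remove [hmix] add [luqs] -> 9 lines: ctvk ciy qku icqm czf jdfs luqs jlsfm bcfk
Hunk 3: at line 4 remove [jdfs,luqs] add [euw,hywpd] -> 9 lines: ctvk ciy qku icqm czf euw hywpd jlsfm bcfk
Hunk 4: at line 1 remove [ciy] add [ttsj,mcnj] -> 10 lines: ctvk ttsj mcnj qku icqm czf euw hywpd jlsfm bcfk
Hunk 5: at line 3 remove [qku,icqm] add [bsy] -> 9 lines: ctvk ttsj mcnj bsy czf euw hywpd jlsfm bcfk
Final line count: 9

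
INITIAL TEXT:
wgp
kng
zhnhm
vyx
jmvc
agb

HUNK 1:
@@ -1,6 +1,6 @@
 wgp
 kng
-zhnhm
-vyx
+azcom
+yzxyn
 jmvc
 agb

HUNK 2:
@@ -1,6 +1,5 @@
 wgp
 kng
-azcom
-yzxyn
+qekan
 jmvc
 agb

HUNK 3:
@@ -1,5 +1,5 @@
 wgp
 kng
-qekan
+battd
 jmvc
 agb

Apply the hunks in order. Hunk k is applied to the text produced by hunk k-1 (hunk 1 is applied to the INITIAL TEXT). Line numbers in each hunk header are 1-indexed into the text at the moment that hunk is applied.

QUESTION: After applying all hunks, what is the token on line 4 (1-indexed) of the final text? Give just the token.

Answer: jmvc

Derivation:
Hunk 1: at line 1 remove [zhnhm,vyx] add [azcom,yzxyn] -> 6 lines: wgp kng azcom yzxyn jmvc agb
Hunk 2: at line 1 remove [azcom,yzxyn] add [qekan] -> 5 lines: wgp kng qekan jmvc agb
Hunk 3: at line 1 remove [qekan] add [battd] -> 5 lines: wgp kng battd jmvc agb
Final line 4: jmvc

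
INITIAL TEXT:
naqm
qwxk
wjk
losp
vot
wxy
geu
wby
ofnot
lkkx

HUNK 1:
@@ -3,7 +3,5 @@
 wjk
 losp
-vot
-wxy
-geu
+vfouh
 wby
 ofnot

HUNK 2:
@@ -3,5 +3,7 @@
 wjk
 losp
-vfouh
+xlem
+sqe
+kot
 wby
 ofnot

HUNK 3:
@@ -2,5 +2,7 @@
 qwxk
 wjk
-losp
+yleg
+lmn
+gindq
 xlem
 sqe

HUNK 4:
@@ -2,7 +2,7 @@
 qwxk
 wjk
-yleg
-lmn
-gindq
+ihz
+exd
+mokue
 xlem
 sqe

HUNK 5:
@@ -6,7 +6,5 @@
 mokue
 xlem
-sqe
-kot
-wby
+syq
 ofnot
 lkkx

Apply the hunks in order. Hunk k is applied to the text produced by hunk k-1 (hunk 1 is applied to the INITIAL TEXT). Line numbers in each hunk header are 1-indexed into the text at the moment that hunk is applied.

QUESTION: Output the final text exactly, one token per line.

Hunk 1: at line 3 remove [vot,wxy,geu] add [vfouh] -> 8 lines: naqm qwxk wjk losp vfouh wby ofnot lkkx
Hunk 2: at line 3 remove [vfouh] add [xlem,sqe,kot] -> 10 lines: naqm qwxk wjk losp xlem sqe kot wby ofnot lkkx
Hunk 3: at line 2 remove [losp] add [yleg,lmn,gindq] -> 12 lines: naqm qwxk wjk yleg lmn gindq xlem sqe kot wby ofnot lkkx
Hunk 4: at line 2 remove [yleg,lmn,gindq] add [ihz,exd,mokue] -> 12 lines: naqm qwxk wjk ihz exd mokue xlem sqe kot wby ofnot lkkx
Hunk 5: at line 6 remove [sqe,kot,wby] add [syq] -> 10 lines: naqm qwxk wjk ihz exd mokue xlem syq ofnot lkkx

Answer: naqm
qwxk
wjk
ihz
exd
mokue
xlem
syq
ofnot
lkkx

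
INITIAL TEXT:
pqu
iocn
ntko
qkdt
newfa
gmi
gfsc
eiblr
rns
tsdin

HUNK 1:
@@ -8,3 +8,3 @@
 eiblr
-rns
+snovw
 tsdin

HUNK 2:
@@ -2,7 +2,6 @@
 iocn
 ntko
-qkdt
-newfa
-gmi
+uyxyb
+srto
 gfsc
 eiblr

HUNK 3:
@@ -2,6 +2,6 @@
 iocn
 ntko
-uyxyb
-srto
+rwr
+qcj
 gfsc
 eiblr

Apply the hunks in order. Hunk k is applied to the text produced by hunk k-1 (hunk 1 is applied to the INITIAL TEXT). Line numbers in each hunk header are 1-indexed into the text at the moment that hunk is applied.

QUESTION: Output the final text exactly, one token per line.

Hunk 1: at line 8 remove [rns] add [snovw] -> 10 lines: pqu iocn ntko qkdt newfa gmi gfsc eiblr snovw tsdin
Hunk 2: at line 2 remove [qkdt,newfa,gmi] add [uyxyb,srto] -> 9 lines: pqu iocn ntko uyxyb srto gfsc eiblr snovw tsdin
Hunk 3: at line 2 remove [uyxyb,srto] add [rwr,qcj] -> 9 lines: pqu iocn ntko rwr qcj gfsc eiblr snovw tsdin

Answer: pqu
iocn
ntko
rwr
qcj
gfsc
eiblr
snovw
tsdin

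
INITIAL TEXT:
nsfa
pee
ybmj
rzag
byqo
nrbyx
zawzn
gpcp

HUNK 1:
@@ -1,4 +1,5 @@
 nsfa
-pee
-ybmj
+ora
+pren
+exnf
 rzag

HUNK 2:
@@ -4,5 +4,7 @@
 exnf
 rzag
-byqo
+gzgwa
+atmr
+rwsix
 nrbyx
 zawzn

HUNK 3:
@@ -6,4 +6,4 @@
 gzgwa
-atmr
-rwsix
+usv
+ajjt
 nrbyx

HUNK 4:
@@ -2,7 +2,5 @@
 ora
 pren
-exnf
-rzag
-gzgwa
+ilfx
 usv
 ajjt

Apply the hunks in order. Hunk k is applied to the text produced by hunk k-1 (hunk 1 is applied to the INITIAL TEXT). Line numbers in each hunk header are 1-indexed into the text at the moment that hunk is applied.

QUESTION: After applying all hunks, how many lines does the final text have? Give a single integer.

Hunk 1: at line 1 remove [pee,ybmj] add [ora,pren,exnf] -> 9 lines: nsfa ora pren exnf rzag byqo nrbyx zawzn gpcp
Hunk 2: at line 4 remove [byqo] add [gzgwa,atmr,rwsix] -> 11 lines: nsfa ora pren exnf rzag gzgwa atmr rwsix nrbyx zawzn gpcp
Hunk 3: at line 6 remove [atmr,rwsix] add [usv,ajjt] -> 11 lines: nsfa ora pren exnf rzag gzgwa usv ajjt nrbyx zawzn gpcp
Hunk 4: at line 2 remove [exnf,rzag,gzgwa] add [ilfx] -> 9 lines: nsfa ora pren ilfx usv ajjt nrbyx zawzn gpcp
Final line count: 9

Answer: 9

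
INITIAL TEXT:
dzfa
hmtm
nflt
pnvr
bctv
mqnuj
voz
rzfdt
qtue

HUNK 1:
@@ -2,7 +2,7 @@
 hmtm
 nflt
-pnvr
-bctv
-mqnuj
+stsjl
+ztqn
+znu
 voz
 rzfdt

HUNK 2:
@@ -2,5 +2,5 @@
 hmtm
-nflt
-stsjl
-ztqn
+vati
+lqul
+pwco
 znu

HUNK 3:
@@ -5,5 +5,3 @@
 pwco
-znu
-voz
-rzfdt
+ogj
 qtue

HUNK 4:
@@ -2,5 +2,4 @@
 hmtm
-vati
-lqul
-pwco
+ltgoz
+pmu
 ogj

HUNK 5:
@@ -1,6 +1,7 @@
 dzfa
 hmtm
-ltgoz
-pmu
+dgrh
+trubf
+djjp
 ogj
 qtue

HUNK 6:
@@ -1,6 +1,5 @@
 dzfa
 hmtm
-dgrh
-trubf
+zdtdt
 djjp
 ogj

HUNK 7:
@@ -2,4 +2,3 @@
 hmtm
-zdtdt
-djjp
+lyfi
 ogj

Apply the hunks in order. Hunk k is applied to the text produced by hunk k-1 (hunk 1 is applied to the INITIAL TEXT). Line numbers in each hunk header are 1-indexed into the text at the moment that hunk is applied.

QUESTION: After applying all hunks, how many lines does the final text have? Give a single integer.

Hunk 1: at line 2 remove [pnvr,bctv,mqnuj] add [stsjl,ztqn,znu] -> 9 lines: dzfa hmtm nflt stsjl ztqn znu voz rzfdt qtue
Hunk 2: at line 2 remove [nflt,stsjl,ztqn] add [vati,lqul,pwco] -> 9 lines: dzfa hmtm vati lqul pwco znu voz rzfdt qtue
Hunk 3: at line 5 remove [znu,voz,rzfdt] add [ogj] -> 7 lines: dzfa hmtm vati lqul pwco ogj qtue
Hunk 4: at line 2 remove [vati,lqul,pwco] add [ltgoz,pmu] -> 6 lines: dzfa hmtm ltgoz pmu ogj qtue
Hunk 5: at line 1 remove [ltgoz,pmu] add [dgrh,trubf,djjp] -> 7 lines: dzfa hmtm dgrh trubf djjp ogj qtue
Hunk 6: at line 1 remove [dgrh,trubf] add [zdtdt] -> 6 lines: dzfa hmtm zdtdt djjp ogj qtue
Hunk 7: at line 2 remove [zdtdt,djjp] add [lyfi] -> 5 lines: dzfa hmtm lyfi ogj qtue
Final line count: 5

Answer: 5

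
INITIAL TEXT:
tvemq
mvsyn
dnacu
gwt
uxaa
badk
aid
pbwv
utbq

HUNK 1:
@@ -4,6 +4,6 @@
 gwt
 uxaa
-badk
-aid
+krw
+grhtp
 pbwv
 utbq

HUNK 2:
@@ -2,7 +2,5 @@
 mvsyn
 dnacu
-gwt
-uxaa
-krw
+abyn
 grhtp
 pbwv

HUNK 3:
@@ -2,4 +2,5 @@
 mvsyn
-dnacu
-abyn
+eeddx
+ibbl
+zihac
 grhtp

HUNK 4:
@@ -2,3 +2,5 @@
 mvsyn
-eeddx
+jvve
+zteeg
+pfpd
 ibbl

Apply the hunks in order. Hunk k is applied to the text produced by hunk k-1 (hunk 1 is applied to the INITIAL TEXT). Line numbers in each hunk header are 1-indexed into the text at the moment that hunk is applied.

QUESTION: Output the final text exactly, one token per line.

Answer: tvemq
mvsyn
jvve
zteeg
pfpd
ibbl
zihac
grhtp
pbwv
utbq

Derivation:
Hunk 1: at line 4 remove [badk,aid] add [krw,grhtp] -> 9 lines: tvemq mvsyn dnacu gwt uxaa krw grhtp pbwv utbq
Hunk 2: at line 2 remove [gwt,uxaa,krw] add [abyn] -> 7 lines: tvemq mvsyn dnacu abyn grhtp pbwv utbq
Hunk 3: at line 2 remove [dnacu,abyn] add [eeddx,ibbl,zihac] -> 8 lines: tvemq mvsyn eeddx ibbl zihac grhtp pbwv utbq
Hunk 4: at line 2 remove [eeddx] add [jvve,zteeg,pfpd] -> 10 lines: tvemq mvsyn jvve zteeg pfpd ibbl zihac grhtp pbwv utbq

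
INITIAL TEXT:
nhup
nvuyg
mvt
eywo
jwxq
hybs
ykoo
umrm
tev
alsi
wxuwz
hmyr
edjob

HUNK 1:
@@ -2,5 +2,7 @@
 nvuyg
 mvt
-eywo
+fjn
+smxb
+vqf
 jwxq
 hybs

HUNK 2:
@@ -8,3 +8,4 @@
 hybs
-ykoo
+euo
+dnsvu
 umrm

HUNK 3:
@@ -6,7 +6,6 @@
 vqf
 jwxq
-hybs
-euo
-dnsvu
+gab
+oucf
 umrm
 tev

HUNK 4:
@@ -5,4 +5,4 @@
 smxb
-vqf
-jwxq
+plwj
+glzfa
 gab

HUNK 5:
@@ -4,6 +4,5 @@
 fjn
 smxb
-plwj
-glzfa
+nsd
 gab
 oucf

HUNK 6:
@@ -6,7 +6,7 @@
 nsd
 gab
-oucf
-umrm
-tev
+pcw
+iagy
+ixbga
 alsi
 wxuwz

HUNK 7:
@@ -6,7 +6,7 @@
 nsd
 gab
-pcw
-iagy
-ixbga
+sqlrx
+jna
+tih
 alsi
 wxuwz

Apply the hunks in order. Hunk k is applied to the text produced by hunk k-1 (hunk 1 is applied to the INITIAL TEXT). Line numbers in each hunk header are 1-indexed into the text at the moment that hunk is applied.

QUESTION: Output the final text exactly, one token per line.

Hunk 1: at line 2 remove [eywo] add [fjn,smxb,vqf] -> 15 lines: nhup nvuyg mvt fjn smxb vqf jwxq hybs ykoo umrm tev alsi wxuwz hmyr edjob
Hunk 2: at line 8 remove [ykoo] add [euo,dnsvu] -> 16 lines: nhup nvuyg mvt fjn smxb vqf jwxq hybs euo dnsvu umrm tev alsi wxuwz hmyr edjob
Hunk 3: at line 6 remove [hybs,euo,dnsvu] add [gab,oucf] -> 15 lines: nhup nvuyg mvt fjn smxb vqf jwxq gab oucf umrm tev alsi wxuwz hmyr edjob
Hunk 4: at line 5 remove [vqf,jwxq] add [plwj,glzfa] -> 15 lines: nhup nvuyg mvt fjn smxb plwj glzfa gab oucf umrm tev alsi wxuwz hmyr edjob
Hunk 5: at line 4 remove [plwj,glzfa] add [nsd] -> 14 lines: nhup nvuyg mvt fjn smxb nsd gab oucf umrm tev alsi wxuwz hmyr edjob
Hunk 6: at line 6 remove [oucf,umrm,tev] add [pcw,iagy,ixbga] -> 14 lines: nhup nvuyg mvt fjn smxb nsd gab pcw iagy ixbga alsi wxuwz hmyr edjob
Hunk 7: at line 6 remove [pcw,iagy,ixbga] add [sqlrx,jna,tih] -> 14 lines: nhup nvuyg mvt fjn smxb nsd gab sqlrx jna tih alsi wxuwz hmyr edjob

Answer: nhup
nvuyg
mvt
fjn
smxb
nsd
gab
sqlrx
jna
tih
alsi
wxuwz
hmyr
edjob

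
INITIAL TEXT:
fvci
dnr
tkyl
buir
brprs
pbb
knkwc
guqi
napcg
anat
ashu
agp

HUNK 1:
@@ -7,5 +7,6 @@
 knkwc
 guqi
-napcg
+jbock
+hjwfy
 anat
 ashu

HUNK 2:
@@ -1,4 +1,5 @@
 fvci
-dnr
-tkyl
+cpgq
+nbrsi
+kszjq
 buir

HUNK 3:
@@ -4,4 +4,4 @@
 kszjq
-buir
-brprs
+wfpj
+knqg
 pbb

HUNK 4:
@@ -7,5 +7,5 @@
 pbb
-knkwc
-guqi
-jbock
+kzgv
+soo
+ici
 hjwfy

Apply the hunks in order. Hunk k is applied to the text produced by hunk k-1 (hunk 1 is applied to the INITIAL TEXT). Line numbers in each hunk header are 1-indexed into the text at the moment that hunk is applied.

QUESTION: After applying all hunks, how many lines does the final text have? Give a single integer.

Hunk 1: at line 7 remove [napcg] add [jbock,hjwfy] -> 13 lines: fvci dnr tkyl buir brprs pbb knkwc guqi jbock hjwfy anat ashu agp
Hunk 2: at line 1 remove [dnr,tkyl] add [cpgq,nbrsi,kszjq] -> 14 lines: fvci cpgq nbrsi kszjq buir brprs pbb knkwc guqi jbock hjwfy anat ashu agp
Hunk 3: at line 4 remove [buir,brprs] add [wfpj,knqg] -> 14 lines: fvci cpgq nbrsi kszjq wfpj knqg pbb knkwc guqi jbock hjwfy anat ashu agp
Hunk 4: at line 7 remove [knkwc,guqi,jbock] add [kzgv,soo,ici] -> 14 lines: fvci cpgq nbrsi kszjq wfpj knqg pbb kzgv soo ici hjwfy anat ashu agp
Final line count: 14

Answer: 14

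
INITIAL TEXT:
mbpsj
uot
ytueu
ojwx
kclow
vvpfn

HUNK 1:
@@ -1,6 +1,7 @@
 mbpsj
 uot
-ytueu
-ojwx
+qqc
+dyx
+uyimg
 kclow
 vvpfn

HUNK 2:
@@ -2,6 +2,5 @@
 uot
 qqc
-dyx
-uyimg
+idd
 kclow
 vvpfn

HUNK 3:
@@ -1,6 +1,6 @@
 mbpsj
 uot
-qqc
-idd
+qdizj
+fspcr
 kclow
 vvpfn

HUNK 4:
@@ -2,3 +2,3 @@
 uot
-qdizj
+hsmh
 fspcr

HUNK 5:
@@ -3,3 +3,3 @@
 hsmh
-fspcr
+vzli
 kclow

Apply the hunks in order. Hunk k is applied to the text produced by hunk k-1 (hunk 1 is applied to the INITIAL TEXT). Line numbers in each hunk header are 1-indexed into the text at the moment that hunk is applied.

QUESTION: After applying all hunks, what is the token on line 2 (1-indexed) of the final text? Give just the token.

Answer: uot

Derivation:
Hunk 1: at line 1 remove [ytueu,ojwx] add [qqc,dyx,uyimg] -> 7 lines: mbpsj uot qqc dyx uyimg kclow vvpfn
Hunk 2: at line 2 remove [dyx,uyimg] add [idd] -> 6 lines: mbpsj uot qqc idd kclow vvpfn
Hunk 3: at line 1 remove [qqc,idd] add [qdizj,fspcr] -> 6 lines: mbpsj uot qdizj fspcr kclow vvpfn
Hunk 4: at line 2 remove [qdizj] add [hsmh] -> 6 lines: mbpsj uot hsmh fspcr kclow vvpfn
Hunk 5: at line 3 remove [fspcr] add [vzli] -> 6 lines: mbpsj uot hsmh vzli kclow vvpfn
Final line 2: uot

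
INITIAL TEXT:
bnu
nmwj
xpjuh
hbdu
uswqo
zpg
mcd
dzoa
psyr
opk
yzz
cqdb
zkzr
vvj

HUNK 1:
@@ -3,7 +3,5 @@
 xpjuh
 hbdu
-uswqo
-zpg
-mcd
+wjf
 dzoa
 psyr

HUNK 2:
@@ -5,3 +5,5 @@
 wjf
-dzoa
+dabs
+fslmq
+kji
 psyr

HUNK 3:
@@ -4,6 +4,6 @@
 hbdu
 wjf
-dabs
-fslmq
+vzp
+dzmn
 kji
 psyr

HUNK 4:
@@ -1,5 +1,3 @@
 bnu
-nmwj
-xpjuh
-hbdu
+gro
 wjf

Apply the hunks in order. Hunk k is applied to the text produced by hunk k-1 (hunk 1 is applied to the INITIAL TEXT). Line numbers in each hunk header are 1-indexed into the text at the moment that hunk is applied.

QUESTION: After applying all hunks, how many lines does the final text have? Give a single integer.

Answer: 12

Derivation:
Hunk 1: at line 3 remove [uswqo,zpg,mcd] add [wjf] -> 12 lines: bnu nmwj xpjuh hbdu wjf dzoa psyr opk yzz cqdb zkzr vvj
Hunk 2: at line 5 remove [dzoa] add [dabs,fslmq,kji] -> 14 lines: bnu nmwj xpjuh hbdu wjf dabs fslmq kji psyr opk yzz cqdb zkzr vvj
Hunk 3: at line 4 remove [dabs,fslmq] add [vzp,dzmn] -> 14 lines: bnu nmwj xpjuh hbdu wjf vzp dzmn kji psyr opk yzz cqdb zkzr vvj
Hunk 4: at line 1 remove [nmwj,xpjuh,hbdu] add [gro] -> 12 lines: bnu gro wjf vzp dzmn kji psyr opk yzz cqdb zkzr vvj
Final line count: 12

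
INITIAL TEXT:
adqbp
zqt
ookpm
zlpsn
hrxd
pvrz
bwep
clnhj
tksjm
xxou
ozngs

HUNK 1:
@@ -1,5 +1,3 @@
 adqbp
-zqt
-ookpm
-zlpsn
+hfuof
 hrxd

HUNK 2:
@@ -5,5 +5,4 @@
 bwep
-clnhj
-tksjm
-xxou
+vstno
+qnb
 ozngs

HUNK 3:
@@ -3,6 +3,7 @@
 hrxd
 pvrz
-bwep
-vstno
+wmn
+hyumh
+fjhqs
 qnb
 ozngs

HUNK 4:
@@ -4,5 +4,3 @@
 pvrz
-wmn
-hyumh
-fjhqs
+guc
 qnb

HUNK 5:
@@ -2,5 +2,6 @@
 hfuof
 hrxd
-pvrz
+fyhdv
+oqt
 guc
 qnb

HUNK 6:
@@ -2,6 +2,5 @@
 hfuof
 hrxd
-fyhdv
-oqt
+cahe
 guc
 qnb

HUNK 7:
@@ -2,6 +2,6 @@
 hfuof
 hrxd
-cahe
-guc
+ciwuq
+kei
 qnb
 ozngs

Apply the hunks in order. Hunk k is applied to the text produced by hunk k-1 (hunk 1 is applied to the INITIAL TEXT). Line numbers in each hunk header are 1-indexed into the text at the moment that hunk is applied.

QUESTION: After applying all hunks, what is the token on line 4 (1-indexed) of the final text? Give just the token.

Answer: ciwuq

Derivation:
Hunk 1: at line 1 remove [zqt,ookpm,zlpsn] add [hfuof] -> 9 lines: adqbp hfuof hrxd pvrz bwep clnhj tksjm xxou ozngs
Hunk 2: at line 5 remove [clnhj,tksjm,xxou] add [vstno,qnb] -> 8 lines: adqbp hfuof hrxd pvrz bwep vstno qnb ozngs
Hunk 3: at line 3 remove [bwep,vstno] add [wmn,hyumh,fjhqs] -> 9 lines: adqbp hfuof hrxd pvrz wmn hyumh fjhqs qnb ozngs
Hunk 4: at line 4 remove [wmn,hyumh,fjhqs] add [guc] -> 7 lines: adqbp hfuof hrxd pvrz guc qnb ozngs
Hunk 5: at line 2 remove [pvrz] add [fyhdv,oqt] -> 8 lines: adqbp hfuof hrxd fyhdv oqt guc qnb ozngs
Hunk 6: at line 2 remove [fyhdv,oqt] add [cahe] -> 7 lines: adqbp hfuof hrxd cahe guc qnb ozngs
Hunk 7: at line 2 remove [cahe,guc] add [ciwuq,kei] -> 7 lines: adqbp hfuof hrxd ciwuq kei qnb ozngs
Final line 4: ciwuq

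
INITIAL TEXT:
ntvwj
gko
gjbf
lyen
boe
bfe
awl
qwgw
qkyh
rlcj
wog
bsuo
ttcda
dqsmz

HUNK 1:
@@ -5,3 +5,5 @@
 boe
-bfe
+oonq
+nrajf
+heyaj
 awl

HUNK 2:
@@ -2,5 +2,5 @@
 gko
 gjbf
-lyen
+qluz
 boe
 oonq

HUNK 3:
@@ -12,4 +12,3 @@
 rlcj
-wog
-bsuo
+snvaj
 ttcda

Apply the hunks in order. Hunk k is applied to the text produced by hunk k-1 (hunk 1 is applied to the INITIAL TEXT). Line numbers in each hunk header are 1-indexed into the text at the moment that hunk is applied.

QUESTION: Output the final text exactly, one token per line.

Hunk 1: at line 5 remove [bfe] add [oonq,nrajf,heyaj] -> 16 lines: ntvwj gko gjbf lyen boe oonq nrajf heyaj awl qwgw qkyh rlcj wog bsuo ttcda dqsmz
Hunk 2: at line 2 remove [lyen] add [qluz] -> 16 lines: ntvwj gko gjbf qluz boe oonq nrajf heyaj awl qwgw qkyh rlcj wog bsuo ttcda dqsmz
Hunk 3: at line 12 remove [wog,bsuo] add [snvaj] -> 15 lines: ntvwj gko gjbf qluz boe oonq nrajf heyaj awl qwgw qkyh rlcj snvaj ttcda dqsmz

Answer: ntvwj
gko
gjbf
qluz
boe
oonq
nrajf
heyaj
awl
qwgw
qkyh
rlcj
snvaj
ttcda
dqsmz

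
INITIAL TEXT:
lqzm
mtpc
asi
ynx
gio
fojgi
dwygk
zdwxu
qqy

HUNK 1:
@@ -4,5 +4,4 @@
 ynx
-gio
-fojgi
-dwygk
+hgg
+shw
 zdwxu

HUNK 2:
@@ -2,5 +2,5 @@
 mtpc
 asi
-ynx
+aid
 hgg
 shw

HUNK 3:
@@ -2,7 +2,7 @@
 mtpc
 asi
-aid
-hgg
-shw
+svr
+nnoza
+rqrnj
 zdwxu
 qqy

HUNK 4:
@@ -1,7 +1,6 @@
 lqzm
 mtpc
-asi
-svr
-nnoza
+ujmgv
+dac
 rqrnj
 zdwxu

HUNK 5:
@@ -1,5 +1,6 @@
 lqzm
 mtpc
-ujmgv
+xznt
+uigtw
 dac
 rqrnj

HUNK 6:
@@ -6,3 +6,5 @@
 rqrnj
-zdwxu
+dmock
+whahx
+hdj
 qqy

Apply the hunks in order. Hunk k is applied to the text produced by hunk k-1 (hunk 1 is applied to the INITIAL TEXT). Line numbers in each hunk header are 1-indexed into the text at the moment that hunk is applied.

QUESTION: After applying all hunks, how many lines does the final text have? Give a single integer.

Hunk 1: at line 4 remove [gio,fojgi,dwygk] add [hgg,shw] -> 8 lines: lqzm mtpc asi ynx hgg shw zdwxu qqy
Hunk 2: at line 2 remove [ynx] add [aid] -> 8 lines: lqzm mtpc asi aid hgg shw zdwxu qqy
Hunk 3: at line 2 remove [aid,hgg,shw] add [svr,nnoza,rqrnj] -> 8 lines: lqzm mtpc asi svr nnoza rqrnj zdwxu qqy
Hunk 4: at line 1 remove [asi,svr,nnoza] add [ujmgv,dac] -> 7 lines: lqzm mtpc ujmgv dac rqrnj zdwxu qqy
Hunk 5: at line 1 remove [ujmgv] add [xznt,uigtw] -> 8 lines: lqzm mtpc xznt uigtw dac rqrnj zdwxu qqy
Hunk 6: at line 6 remove [zdwxu] add [dmock,whahx,hdj] -> 10 lines: lqzm mtpc xznt uigtw dac rqrnj dmock whahx hdj qqy
Final line count: 10

Answer: 10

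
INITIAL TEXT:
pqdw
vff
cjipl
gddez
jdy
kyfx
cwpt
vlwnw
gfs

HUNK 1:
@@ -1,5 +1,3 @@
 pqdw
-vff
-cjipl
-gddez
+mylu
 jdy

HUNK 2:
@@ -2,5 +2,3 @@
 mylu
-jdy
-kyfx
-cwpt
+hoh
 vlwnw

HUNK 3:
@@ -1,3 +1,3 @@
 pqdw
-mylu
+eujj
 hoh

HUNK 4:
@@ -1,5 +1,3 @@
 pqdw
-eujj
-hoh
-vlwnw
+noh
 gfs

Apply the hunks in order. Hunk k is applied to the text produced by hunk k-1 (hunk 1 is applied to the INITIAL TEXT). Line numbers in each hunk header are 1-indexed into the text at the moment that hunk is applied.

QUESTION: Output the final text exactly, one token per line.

Answer: pqdw
noh
gfs

Derivation:
Hunk 1: at line 1 remove [vff,cjipl,gddez] add [mylu] -> 7 lines: pqdw mylu jdy kyfx cwpt vlwnw gfs
Hunk 2: at line 2 remove [jdy,kyfx,cwpt] add [hoh] -> 5 lines: pqdw mylu hoh vlwnw gfs
Hunk 3: at line 1 remove [mylu] add [eujj] -> 5 lines: pqdw eujj hoh vlwnw gfs
Hunk 4: at line 1 remove [eujj,hoh,vlwnw] add [noh] -> 3 lines: pqdw noh gfs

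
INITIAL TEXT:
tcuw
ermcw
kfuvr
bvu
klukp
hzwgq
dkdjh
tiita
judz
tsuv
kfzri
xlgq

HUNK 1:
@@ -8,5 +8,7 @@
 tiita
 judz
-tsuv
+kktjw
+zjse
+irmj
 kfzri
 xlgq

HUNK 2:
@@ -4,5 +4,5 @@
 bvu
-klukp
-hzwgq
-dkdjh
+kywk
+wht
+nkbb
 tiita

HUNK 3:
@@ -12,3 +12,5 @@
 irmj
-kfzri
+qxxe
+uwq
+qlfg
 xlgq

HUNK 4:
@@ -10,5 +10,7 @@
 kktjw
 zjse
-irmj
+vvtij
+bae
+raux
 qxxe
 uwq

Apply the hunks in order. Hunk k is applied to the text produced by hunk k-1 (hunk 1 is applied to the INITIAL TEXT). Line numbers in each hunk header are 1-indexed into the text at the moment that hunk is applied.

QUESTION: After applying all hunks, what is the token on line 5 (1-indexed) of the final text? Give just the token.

Hunk 1: at line 8 remove [tsuv] add [kktjw,zjse,irmj] -> 14 lines: tcuw ermcw kfuvr bvu klukp hzwgq dkdjh tiita judz kktjw zjse irmj kfzri xlgq
Hunk 2: at line 4 remove [klukp,hzwgq,dkdjh] add [kywk,wht,nkbb] -> 14 lines: tcuw ermcw kfuvr bvu kywk wht nkbb tiita judz kktjw zjse irmj kfzri xlgq
Hunk 3: at line 12 remove [kfzri] add [qxxe,uwq,qlfg] -> 16 lines: tcuw ermcw kfuvr bvu kywk wht nkbb tiita judz kktjw zjse irmj qxxe uwq qlfg xlgq
Hunk 4: at line 10 remove [irmj] add [vvtij,bae,raux] -> 18 lines: tcuw ermcw kfuvr bvu kywk wht nkbb tiita judz kktjw zjse vvtij bae raux qxxe uwq qlfg xlgq
Final line 5: kywk

Answer: kywk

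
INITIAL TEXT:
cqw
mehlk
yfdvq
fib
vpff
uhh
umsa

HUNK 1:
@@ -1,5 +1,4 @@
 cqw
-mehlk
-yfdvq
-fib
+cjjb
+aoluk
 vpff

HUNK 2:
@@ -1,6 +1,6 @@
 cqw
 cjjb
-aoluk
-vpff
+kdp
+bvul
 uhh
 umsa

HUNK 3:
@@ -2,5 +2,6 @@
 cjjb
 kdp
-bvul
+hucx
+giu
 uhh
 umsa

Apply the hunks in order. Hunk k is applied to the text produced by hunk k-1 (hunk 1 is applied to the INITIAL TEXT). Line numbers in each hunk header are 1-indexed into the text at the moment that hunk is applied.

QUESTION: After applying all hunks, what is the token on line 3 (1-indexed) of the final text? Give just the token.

Hunk 1: at line 1 remove [mehlk,yfdvq,fib] add [cjjb,aoluk] -> 6 lines: cqw cjjb aoluk vpff uhh umsa
Hunk 2: at line 1 remove [aoluk,vpff] add [kdp,bvul] -> 6 lines: cqw cjjb kdp bvul uhh umsa
Hunk 3: at line 2 remove [bvul] add [hucx,giu] -> 7 lines: cqw cjjb kdp hucx giu uhh umsa
Final line 3: kdp

Answer: kdp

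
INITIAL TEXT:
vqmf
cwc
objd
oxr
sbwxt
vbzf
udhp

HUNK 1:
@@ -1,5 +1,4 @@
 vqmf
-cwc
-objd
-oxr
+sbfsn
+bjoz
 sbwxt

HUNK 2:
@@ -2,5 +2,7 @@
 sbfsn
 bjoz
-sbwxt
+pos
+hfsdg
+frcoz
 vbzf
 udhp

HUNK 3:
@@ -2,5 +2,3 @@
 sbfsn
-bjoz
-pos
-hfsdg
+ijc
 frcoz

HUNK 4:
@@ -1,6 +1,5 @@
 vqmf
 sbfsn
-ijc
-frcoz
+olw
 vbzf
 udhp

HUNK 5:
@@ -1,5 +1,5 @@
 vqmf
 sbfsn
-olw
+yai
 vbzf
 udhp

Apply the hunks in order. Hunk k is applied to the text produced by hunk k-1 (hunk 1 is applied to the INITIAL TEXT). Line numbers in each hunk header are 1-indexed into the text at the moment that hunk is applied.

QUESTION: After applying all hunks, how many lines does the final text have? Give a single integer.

Hunk 1: at line 1 remove [cwc,objd,oxr] add [sbfsn,bjoz] -> 6 lines: vqmf sbfsn bjoz sbwxt vbzf udhp
Hunk 2: at line 2 remove [sbwxt] add [pos,hfsdg,frcoz] -> 8 lines: vqmf sbfsn bjoz pos hfsdg frcoz vbzf udhp
Hunk 3: at line 2 remove [bjoz,pos,hfsdg] add [ijc] -> 6 lines: vqmf sbfsn ijc frcoz vbzf udhp
Hunk 4: at line 1 remove [ijc,frcoz] add [olw] -> 5 lines: vqmf sbfsn olw vbzf udhp
Hunk 5: at line 1 remove [olw] add [yai] -> 5 lines: vqmf sbfsn yai vbzf udhp
Final line count: 5

Answer: 5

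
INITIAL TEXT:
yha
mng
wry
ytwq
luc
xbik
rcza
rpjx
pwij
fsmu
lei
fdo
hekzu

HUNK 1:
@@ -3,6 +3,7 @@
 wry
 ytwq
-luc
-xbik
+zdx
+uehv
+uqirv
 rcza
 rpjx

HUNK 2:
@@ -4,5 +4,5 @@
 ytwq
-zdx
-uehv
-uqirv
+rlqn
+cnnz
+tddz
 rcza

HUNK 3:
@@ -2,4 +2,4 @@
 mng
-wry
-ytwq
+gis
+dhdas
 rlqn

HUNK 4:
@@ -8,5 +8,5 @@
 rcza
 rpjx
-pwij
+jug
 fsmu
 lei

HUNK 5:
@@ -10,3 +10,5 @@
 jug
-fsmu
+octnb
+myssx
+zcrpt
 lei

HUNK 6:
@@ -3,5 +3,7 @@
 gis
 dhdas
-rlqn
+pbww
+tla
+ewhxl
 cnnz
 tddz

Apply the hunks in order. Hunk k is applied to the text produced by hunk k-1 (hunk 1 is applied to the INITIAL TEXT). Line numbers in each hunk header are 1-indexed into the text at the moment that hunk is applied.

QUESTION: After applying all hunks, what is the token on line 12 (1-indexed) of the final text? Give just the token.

Hunk 1: at line 3 remove [luc,xbik] add [zdx,uehv,uqirv] -> 14 lines: yha mng wry ytwq zdx uehv uqirv rcza rpjx pwij fsmu lei fdo hekzu
Hunk 2: at line 4 remove [zdx,uehv,uqirv] add [rlqn,cnnz,tddz] -> 14 lines: yha mng wry ytwq rlqn cnnz tddz rcza rpjx pwij fsmu lei fdo hekzu
Hunk 3: at line 2 remove [wry,ytwq] add [gis,dhdas] -> 14 lines: yha mng gis dhdas rlqn cnnz tddz rcza rpjx pwij fsmu lei fdo hekzu
Hunk 4: at line 8 remove [pwij] add [jug] -> 14 lines: yha mng gis dhdas rlqn cnnz tddz rcza rpjx jug fsmu lei fdo hekzu
Hunk 5: at line 10 remove [fsmu] add [octnb,myssx,zcrpt] -> 16 lines: yha mng gis dhdas rlqn cnnz tddz rcza rpjx jug octnb myssx zcrpt lei fdo hekzu
Hunk 6: at line 3 remove [rlqn] add [pbww,tla,ewhxl] -> 18 lines: yha mng gis dhdas pbww tla ewhxl cnnz tddz rcza rpjx jug octnb myssx zcrpt lei fdo hekzu
Final line 12: jug

Answer: jug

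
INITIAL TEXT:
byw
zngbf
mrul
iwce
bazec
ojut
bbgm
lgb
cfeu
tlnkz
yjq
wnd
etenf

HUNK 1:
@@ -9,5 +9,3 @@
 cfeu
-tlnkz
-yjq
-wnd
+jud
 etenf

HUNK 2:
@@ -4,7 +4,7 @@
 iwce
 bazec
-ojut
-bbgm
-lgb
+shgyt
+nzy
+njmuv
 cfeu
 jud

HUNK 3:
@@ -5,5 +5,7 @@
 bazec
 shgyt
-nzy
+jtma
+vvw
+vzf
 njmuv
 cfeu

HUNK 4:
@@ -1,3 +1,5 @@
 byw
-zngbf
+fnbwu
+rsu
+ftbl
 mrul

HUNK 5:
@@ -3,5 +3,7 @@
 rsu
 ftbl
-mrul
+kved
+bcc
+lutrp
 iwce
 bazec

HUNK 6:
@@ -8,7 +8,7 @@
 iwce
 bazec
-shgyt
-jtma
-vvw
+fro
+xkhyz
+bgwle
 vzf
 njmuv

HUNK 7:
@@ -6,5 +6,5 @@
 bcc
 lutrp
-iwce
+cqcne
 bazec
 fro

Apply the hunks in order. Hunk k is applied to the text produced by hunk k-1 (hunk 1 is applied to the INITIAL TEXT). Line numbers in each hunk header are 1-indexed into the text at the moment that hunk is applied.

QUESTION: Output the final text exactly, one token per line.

Answer: byw
fnbwu
rsu
ftbl
kved
bcc
lutrp
cqcne
bazec
fro
xkhyz
bgwle
vzf
njmuv
cfeu
jud
etenf

Derivation:
Hunk 1: at line 9 remove [tlnkz,yjq,wnd] add [jud] -> 11 lines: byw zngbf mrul iwce bazec ojut bbgm lgb cfeu jud etenf
Hunk 2: at line 4 remove [ojut,bbgm,lgb] add [shgyt,nzy,njmuv] -> 11 lines: byw zngbf mrul iwce bazec shgyt nzy njmuv cfeu jud etenf
Hunk 3: at line 5 remove [nzy] add [jtma,vvw,vzf] -> 13 lines: byw zngbf mrul iwce bazec shgyt jtma vvw vzf njmuv cfeu jud etenf
Hunk 4: at line 1 remove [zngbf] add [fnbwu,rsu,ftbl] -> 15 lines: byw fnbwu rsu ftbl mrul iwce bazec shgyt jtma vvw vzf njmuv cfeu jud etenf
Hunk 5: at line 3 remove [mrul] add [kved,bcc,lutrp] -> 17 lines: byw fnbwu rsu ftbl kved bcc lutrp iwce bazec shgyt jtma vvw vzf njmuv cfeu jud etenf
Hunk 6: at line 8 remove [shgyt,jtma,vvw] add [fro,xkhyz,bgwle] -> 17 lines: byw fnbwu rsu ftbl kved bcc lutrp iwce bazec fro xkhyz bgwle vzf njmuv cfeu jud etenf
Hunk 7: at line 6 remove [iwce] add [cqcne] -> 17 lines: byw fnbwu rsu ftbl kved bcc lutrp cqcne bazec fro xkhyz bgwle vzf njmuv cfeu jud etenf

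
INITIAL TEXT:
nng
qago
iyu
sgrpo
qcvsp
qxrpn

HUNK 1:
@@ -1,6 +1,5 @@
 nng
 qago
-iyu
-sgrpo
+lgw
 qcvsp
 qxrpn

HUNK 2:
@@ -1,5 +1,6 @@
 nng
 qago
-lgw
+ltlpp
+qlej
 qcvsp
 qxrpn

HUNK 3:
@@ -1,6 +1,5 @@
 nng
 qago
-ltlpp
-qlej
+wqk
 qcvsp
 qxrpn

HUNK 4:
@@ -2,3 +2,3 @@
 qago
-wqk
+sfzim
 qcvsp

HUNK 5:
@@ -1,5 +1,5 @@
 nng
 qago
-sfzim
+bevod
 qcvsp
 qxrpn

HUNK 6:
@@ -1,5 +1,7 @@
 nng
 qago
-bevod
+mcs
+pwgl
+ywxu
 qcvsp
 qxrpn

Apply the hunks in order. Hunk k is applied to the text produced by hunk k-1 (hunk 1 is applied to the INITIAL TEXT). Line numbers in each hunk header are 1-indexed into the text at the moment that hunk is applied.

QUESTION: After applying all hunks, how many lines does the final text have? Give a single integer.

Hunk 1: at line 1 remove [iyu,sgrpo] add [lgw] -> 5 lines: nng qago lgw qcvsp qxrpn
Hunk 2: at line 1 remove [lgw] add [ltlpp,qlej] -> 6 lines: nng qago ltlpp qlej qcvsp qxrpn
Hunk 3: at line 1 remove [ltlpp,qlej] add [wqk] -> 5 lines: nng qago wqk qcvsp qxrpn
Hunk 4: at line 2 remove [wqk] add [sfzim] -> 5 lines: nng qago sfzim qcvsp qxrpn
Hunk 5: at line 1 remove [sfzim] add [bevod] -> 5 lines: nng qago bevod qcvsp qxrpn
Hunk 6: at line 1 remove [bevod] add [mcs,pwgl,ywxu] -> 7 lines: nng qago mcs pwgl ywxu qcvsp qxrpn
Final line count: 7

Answer: 7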